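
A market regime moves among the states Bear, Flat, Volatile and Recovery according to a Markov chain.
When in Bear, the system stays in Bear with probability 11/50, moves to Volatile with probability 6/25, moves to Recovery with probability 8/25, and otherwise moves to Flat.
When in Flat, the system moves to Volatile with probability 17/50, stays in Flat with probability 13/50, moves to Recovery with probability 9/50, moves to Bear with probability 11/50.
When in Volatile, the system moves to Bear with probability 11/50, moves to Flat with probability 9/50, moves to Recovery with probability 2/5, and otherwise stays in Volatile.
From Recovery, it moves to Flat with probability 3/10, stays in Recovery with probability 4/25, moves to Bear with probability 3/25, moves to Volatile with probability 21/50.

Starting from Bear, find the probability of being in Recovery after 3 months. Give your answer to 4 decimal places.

Propagate the distribution vector 3 months from Bear.
After 0 months: (1.0000, 0.0000, 0.0000, 0.0000)
After 1 month: (0.2200, 0.2200, 0.2400, 0.3200)
After 2 months: (0.1880, 0.2448, 0.3100, 0.2572)
After 3 months: (0.1943, 0.2380, 0.2984, 0.2694)
P(in Recovery after 3 months) = 0.2694

0.2694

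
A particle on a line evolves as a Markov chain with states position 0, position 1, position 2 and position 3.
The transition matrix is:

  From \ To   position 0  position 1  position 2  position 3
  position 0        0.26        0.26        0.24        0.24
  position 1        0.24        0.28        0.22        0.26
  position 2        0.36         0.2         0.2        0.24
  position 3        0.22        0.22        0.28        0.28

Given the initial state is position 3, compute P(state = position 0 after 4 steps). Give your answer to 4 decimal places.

0.2686

Propagate the distribution vector 4 steps from position 3.
After 0 steps: (0.0000, 0.0000, 0.0000, 1.0000)
After 1 step: (0.2200, 0.2200, 0.2800, 0.2800)
After 2 steps: (0.2724, 0.2364, 0.2356, 0.2556)
After 3 steps: (0.2686, 0.2404, 0.2361, 0.2550)
After 4 steps: (0.2686, 0.2404, 0.2359, 0.2550)
P(in position 0 after 4 steps) = 0.2686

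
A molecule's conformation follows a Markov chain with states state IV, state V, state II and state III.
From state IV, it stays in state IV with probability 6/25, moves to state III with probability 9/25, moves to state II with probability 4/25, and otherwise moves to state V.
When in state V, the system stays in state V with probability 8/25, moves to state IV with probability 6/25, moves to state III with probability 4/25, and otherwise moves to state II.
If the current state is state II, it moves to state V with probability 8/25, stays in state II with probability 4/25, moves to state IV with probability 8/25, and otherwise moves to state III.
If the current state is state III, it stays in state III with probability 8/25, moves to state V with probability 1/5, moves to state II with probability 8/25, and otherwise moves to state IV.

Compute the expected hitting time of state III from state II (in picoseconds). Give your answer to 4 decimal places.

4.3112

Let t(s) be the expected number of picoseconds to first reach state III from state s, with t(state III) = 0. Conditioning on the first picosecond:
t(state IV) = 1 + 0.24·t(state IV) + 0.24·t(state V) + 0.16·t(state II)
t(state V) = 1 + 0.24·t(state IV) + 0.32·t(state V) + 0.28·t(state II)
t(state II) = 1 + 0.32·t(state IV) + 0.32·t(state V) + 0.16·t(state II)
Solving: t(state IV) = 3.6559, t(state V) = 4.5361, t(state II) = 4.3112.
Expected picoseconds from state II to state III: 4.3112.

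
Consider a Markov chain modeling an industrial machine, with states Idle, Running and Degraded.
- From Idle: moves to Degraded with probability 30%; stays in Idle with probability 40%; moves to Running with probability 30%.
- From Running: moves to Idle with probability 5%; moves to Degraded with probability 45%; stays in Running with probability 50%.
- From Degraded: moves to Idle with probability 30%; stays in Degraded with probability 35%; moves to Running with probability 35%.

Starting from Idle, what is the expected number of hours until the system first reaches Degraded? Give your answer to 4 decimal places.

2.8070

Let t(s) be the expected number of hours to first reach Degraded from state s, with t(Degraded) = 0. Conditioning on the first hour:
t(Idle) = 1 + 0.4·t(Idle) + 0.3·t(Running)
t(Running) = 1 + 0.05·t(Idle) + 0.5·t(Running)
Solving: t(Idle) = 2.8070, t(Running) = 2.2807.
Expected hours from Idle to Degraded: 2.8070.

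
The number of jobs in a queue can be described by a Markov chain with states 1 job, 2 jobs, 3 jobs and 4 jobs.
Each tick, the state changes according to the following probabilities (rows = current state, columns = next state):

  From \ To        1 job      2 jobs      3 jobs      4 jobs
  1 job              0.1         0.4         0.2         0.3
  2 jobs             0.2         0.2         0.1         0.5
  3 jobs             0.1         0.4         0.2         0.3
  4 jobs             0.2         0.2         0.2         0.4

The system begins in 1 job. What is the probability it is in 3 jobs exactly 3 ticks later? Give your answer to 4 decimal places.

Propagate the distribution vector 3 ticks from 1 job.
After 0 ticks: (1.0000, 0.0000, 0.0000, 0.0000)
After 1 tick: (0.1000, 0.4000, 0.2000, 0.3000)
After 2 ticks: (0.1700, 0.2600, 0.1600, 0.4100)
After 3 ticks: (0.1670, 0.2660, 0.1740, 0.3930)
P(in 3 jobs after 3 ticks) = 0.1740

0.1740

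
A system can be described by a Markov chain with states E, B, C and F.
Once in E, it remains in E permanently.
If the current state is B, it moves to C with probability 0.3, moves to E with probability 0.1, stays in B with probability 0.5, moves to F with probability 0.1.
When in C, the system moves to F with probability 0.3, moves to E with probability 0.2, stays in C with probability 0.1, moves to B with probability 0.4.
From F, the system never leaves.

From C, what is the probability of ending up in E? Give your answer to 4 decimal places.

0.4242

Let h(s) be the probability of absorption at E starting from transient state s. Then h(E) = 1 and h(F) = 0. By first-step analysis:
h(B) = 0.1·1 + 0.5·h(B) + 0.3·h(C) + 0.1·0
h(C) = 0.2·1 + 0.4·h(B) + 0.1·h(C) + 0.3·0
Solving: h(B) = 0.4545, h(C) = 0.4242.
Starting from C, the probability is 0.4242.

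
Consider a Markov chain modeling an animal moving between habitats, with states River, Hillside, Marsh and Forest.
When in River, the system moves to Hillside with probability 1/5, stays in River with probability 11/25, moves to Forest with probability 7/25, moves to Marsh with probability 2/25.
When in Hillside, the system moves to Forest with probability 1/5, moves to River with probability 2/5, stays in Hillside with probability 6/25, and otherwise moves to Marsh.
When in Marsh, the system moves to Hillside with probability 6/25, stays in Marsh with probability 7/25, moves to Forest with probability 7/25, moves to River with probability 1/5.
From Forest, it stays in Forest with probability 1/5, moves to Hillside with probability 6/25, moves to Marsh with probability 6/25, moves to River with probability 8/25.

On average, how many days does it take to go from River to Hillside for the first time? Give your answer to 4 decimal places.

Let t(s) be the expected number of days to first reach Hillside from state s, with t(Hillside) = 0. Conditioning on the first day:
t(River) = 1 + 0.44·t(River) + 0.08·t(Marsh) + 0.28·t(Forest)
t(Marsh) = 1 + 0.2·t(River) + 0.28·t(Marsh) + 0.28·t(Forest)
t(Forest) = 1 + 0.32·t(River) + 0.24·t(Marsh) + 0.2·t(Forest)
Solving: t(River) = 4.6201, t(Marsh) = 4.3891, t(Forest) = 4.4148.
Expected days from River to Hillside: 4.6201.

4.6201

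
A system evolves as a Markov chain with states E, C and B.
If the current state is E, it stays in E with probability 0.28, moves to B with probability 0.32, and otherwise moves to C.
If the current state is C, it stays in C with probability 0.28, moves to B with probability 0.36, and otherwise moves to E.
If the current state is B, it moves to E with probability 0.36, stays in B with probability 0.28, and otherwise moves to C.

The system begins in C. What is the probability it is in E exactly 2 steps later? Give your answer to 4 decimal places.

0.3312

Sum over the intermediate state after 1 step:
P = P(C→E)·P(E→E) + P(C→C)·P(C→E) + P(C→B)·P(B→E)
  = 0.36×0.28 + 0.28×0.36 + 0.36×0.36
  = 0.1008 + 0.1008 + 0.1296 = 0.3312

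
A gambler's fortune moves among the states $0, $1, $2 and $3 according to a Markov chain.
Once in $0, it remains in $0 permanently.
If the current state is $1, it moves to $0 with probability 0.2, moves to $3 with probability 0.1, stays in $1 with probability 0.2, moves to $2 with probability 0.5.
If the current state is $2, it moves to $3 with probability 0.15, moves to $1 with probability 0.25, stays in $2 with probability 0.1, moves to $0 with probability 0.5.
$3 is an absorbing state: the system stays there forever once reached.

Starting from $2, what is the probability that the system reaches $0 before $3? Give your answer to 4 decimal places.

Let h(s) be the probability of absorption at $0 starting from transient state s. Then h($0) = 1 and h($3) = 0. By first-step analysis:
h($1) = 0.2·1 + 0.2·h($1) + 0.5·h($2) + 0.1·0
h($2) = 0.5·1 + 0.25·h($1) + 0.1·h($2) + 0.15·0
Solving: h($1) = 0.7227, h($2) = 0.7563.
Starting from $2, the probability is 0.7563.

0.7563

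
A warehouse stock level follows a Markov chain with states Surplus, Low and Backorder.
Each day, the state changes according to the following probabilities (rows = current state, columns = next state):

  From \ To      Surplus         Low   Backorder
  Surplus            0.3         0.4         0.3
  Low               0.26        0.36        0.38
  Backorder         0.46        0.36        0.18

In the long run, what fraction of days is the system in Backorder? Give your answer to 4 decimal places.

Let the stationary distribution be π with π = πP and π_1 + π_2 + π_3 = 1.
π_1 = 0.3·π_1 + 0.26·π_2 + 0.46·π_3
π_2 = 0.4·π_1 + 0.36·π_2 + 0.36·π_3
Solving with the normalization constraint gives π = (0.3322, 0.3733, 0.2945).
So the stationary probability of Backorder is 0.2945.

0.2945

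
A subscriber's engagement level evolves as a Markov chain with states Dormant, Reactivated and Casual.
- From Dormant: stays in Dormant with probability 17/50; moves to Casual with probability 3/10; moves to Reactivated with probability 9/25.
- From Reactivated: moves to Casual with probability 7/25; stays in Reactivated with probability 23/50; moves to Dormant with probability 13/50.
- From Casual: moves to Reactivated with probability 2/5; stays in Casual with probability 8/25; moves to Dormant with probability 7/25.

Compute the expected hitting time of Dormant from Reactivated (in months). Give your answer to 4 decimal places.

3.7618

Let t(s) be the expected number of months to first reach Dormant from state s, with t(Dormant) = 0. Conditioning on the first month:
t(Reactivated) = 1 + 0.46·t(Reactivated) + 0.28·t(Casual)
t(Casual) = 1 + 0.4·t(Reactivated) + 0.32·t(Casual)
Solving: t(Reactivated) = 3.7618, t(Casual) = 3.6834.
Expected months from Reactivated to Dormant: 3.7618.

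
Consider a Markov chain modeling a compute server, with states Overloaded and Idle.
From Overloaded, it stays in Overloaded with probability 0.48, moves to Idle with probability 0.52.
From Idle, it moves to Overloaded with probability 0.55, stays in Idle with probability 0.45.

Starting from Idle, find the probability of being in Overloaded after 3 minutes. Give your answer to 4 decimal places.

0.5142

Propagate the distribution vector 3 minutes from Idle.
After 0 minutes: (0.0000, 1.0000)
After 1 minute: (0.5500, 0.4500)
After 2 minutes: (0.5115, 0.4885)
After 3 minutes: (0.5142, 0.4858)
P(in Overloaded after 3 minutes) = 0.5142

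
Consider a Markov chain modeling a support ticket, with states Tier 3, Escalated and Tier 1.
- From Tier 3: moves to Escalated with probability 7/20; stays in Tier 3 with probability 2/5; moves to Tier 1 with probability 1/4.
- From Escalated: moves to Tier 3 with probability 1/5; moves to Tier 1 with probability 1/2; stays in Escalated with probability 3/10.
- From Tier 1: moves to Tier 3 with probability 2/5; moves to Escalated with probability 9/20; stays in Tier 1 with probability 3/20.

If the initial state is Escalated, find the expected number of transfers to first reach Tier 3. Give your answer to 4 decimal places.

3.6486

Let t(s) be the expected number of transfers to first reach Tier 3 from state s, with t(Tier 3) = 0. Conditioning on the first transfer:
t(Escalated) = 1 + 0.3·t(Escalated) + 0.5·t(Tier 1)
t(Tier 1) = 1 + 0.45·t(Escalated) + 0.15·t(Tier 1)
Solving: t(Escalated) = 3.6486, t(Tier 1) = 3.1081.
Expected transfers from Escalated to Tier 3: 3.6486.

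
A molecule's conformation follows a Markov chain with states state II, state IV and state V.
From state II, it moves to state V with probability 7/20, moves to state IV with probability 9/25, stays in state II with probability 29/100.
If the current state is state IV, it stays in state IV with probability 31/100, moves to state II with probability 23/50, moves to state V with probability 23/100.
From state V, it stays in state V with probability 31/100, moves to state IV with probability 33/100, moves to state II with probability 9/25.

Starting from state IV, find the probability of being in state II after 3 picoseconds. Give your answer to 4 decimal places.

0.3686

Propagate the distribution vector 3 picoseconds from state IV.
After 0 picoseconds: (0.0000, 1.0000, 0.0000)
After 1 picosecond: (0.4600, 0.3100, 0.2300)
After 2 picoseconds: (0.3588, 0.3376, 0.3036)
After 3 picoseconds: (0.3686, 0.3340, 0.2973)
P(in state II after 3 picoseconds) = 0.3686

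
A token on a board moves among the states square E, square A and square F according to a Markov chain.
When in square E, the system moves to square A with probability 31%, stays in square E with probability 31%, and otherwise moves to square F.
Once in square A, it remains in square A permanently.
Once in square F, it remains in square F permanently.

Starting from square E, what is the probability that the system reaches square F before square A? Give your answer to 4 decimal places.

0.5507

Let h(s) be the probability of absorption at square F starting from transient state s. Then h(square F) = 1 and h(square A) = 0. By first-step analysis:
h(square E) = 0.31·h(square E) + 0.31·0 + 0.38·1
Solving: h(square E) = 0.5507.
Starting from square E, the probability is 0.5507.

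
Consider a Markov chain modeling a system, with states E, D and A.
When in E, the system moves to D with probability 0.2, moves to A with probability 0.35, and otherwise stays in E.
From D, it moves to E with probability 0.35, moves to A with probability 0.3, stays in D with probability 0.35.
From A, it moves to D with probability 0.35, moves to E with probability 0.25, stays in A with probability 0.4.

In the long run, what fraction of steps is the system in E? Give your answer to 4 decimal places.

0.3497

Let the stationary distribution be π with π = πP and π_1 + π_2 + π_3 = 1.
π_1 = 0.45·π_1 + 0.35·π_2 + 0.25·π_3
π_2 = 0.2·π_1 + 0.35·π_2 + 0.35·π_3
Solving with the normalization constraint gives π = (0.3497, 0.2975, 0.3528).
So the stationary probability of E is 0.3497.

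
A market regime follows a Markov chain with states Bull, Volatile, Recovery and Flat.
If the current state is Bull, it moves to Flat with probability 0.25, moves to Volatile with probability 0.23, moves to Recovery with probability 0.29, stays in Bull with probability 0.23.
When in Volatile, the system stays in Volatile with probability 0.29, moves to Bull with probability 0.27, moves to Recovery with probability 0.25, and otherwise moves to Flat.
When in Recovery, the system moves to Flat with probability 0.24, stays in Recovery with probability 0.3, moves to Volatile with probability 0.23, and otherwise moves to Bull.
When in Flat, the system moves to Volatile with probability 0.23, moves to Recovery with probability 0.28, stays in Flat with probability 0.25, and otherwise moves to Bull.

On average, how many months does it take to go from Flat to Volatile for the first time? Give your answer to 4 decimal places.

Let t(s) be the expected number of months to first reach Volatile from state s, with t(Volatile) = 0. Conditioning on the first month:
t(Bull) = 1 + 0.23·t(Bull) + 0.29·t(Recovery) + 0.25·t(Flat)
t(Recovery) = 1 + 0.23·t(Bull) + 0.3·t(Recovery) + 0.24·t(Flat)
t(Flat) = 1 + 0.24·t(Bull) + 0.28·t(Recovery) + 0.25·t(Flat)
Solving: t(Bull) = 4.3478, t(Recovery) = 4.3478, t(Flat) = 4.3478.
Expected months from Flat to Volatile: 4.3478.

4.3478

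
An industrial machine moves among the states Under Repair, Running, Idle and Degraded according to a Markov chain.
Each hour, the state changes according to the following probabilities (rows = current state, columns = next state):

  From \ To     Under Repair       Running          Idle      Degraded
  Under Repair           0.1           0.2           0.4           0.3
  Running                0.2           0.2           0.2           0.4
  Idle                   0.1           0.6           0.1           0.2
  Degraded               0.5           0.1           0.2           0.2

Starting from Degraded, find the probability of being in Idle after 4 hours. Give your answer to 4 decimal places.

Propagate the distribution vector 4 hours from Degraded.
After 0 hours: (0.0000, 0.0000, 0.0000, 1.0000)
After 1 hour: (0.5000, 0.1000, 0.2000, 0.2000)
After 2 hours: (0.1900, 0.2600, 0.2800, 0.2700)
After 3 hours: (0.2340, 0.2850, 0.2100, 0.2710)
After 4 hours: (0.2369, 0.2569, 0.2258, 0.2804)
P(in Idle after 4 hours) = 0.2258

0.2258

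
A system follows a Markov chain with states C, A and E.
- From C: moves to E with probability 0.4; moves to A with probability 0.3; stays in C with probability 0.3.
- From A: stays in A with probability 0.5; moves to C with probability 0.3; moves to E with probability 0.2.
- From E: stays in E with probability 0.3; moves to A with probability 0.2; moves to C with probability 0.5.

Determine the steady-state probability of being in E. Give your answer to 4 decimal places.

Let the stationary distribution be π with π = πP and π_1 + π_2 + π_3 = 1.
π_1 = 0.3·π_1 + 0.3·π_2 + 0.5·π_3
π_2 = 0.3·π_1 + 0.5·π_2 + 0.2·π_3
Solving with the normalization constraint gives π = (0.3605, 0.3372, 0.3023).
So the stationary probability of E is 0.3023.

0.3023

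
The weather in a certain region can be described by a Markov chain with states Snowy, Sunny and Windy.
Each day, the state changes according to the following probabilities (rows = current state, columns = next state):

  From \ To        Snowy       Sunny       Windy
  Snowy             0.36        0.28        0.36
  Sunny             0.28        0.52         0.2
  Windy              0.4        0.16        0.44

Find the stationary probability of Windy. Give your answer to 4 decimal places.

0.3365

Let the stationary distribution be π with π = πP and π_1 + π_2 + π_3 = 1.
π_1 = 0.36·π_1 + 0.28·π_2 + 0.4·π_3
π_2 = 0.28·π_1 + 0.52·π_2 + 0.16·π_3
Solving with the normalization constraint gives π = (0.3482, 0.3153, 0.3365).
So the stationary probability of Windy is 0.3365.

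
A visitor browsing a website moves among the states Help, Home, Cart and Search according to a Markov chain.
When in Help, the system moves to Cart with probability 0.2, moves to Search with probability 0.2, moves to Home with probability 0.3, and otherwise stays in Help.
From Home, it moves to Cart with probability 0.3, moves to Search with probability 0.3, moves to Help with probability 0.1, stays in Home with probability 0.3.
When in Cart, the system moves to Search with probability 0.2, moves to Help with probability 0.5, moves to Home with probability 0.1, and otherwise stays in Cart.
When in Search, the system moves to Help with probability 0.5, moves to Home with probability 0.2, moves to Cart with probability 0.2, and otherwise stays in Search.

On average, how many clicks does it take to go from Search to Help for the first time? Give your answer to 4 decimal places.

2.3760

Let t(s) be the expected number of clicks to first reach Help from state s, with t(Help) = 0. Conditioning on the first click:
t(Home) = 1 + 0.3·t(Home) + 0.3·t(Cart) + 0.3·t(Search)
t(Cart) = 1 + 0.1·t(Home) + 0.2·t(Cart) + 0.2·t(Search)
t(Search) = 1 + 0.2·t(Home) + 0.2·t(Cart) + 0.1·t(Search)
Solving: t(Home) = 3.4204, t(Cart) = 2.2715, t(Search) = 2.3760.
Expected clicks from Search to Help: 2.3760.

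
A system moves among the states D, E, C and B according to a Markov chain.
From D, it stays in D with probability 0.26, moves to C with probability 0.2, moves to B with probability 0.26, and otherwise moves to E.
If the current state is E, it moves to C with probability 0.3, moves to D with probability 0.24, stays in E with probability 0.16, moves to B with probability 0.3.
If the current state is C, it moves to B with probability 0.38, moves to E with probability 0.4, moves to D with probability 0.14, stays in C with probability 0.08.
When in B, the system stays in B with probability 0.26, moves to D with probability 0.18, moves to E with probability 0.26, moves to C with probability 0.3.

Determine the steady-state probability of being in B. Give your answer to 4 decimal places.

Let the stationary distribution be π with π = πP and π_1 + π_2 + π_3 + π_4 = 1.
π_1 = 0.26·π_1 + 0.24·π_2 + 0.14·π_3 + 0.18·π_4
π_2 = 0.28·π_1 + 0.16·π_2 + 0.4·π_3 + 0.26·π_4
π_3 = 0.2·π_1 + 0.3·π_2 + 0.08·π_3 + 0.3·π_4
Solving with the normalization constraint gives π = (0.2032, 0.2692, 0.2292, 0.2983).
So the stationary probability of B is 0.2983.

0.2983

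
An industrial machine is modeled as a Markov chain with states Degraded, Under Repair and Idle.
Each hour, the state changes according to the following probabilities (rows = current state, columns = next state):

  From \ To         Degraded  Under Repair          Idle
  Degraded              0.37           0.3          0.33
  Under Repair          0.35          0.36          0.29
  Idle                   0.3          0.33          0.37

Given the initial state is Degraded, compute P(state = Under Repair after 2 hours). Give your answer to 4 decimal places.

Sum over the intermediate state after 1 hour:
P = P(Degraded→Degraded)·P(Degraded→Under Repair) + P(Degraded→Under Repair)·P(Under Repair→Under Repair) + P(Degraded→Idle)·P(Idle→Under Repair)
  = 0.37×0.3 + 0.3×0.36 + 0.33×0.33
  = 0.1110 + 0.1080 + 0.1089 = 0.3279

0.3279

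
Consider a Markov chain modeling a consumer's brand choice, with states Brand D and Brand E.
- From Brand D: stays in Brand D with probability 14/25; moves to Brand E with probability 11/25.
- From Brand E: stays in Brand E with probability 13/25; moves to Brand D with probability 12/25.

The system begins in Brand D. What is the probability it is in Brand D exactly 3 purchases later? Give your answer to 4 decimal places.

0.5220

Propagate the distribution vector 3 purchases from Brand D.
After 0 purchases: (1.0000, 0.0000)
After 1 purchase: (0.5600, 0.4400)
After 2 purchases: (0.5248, 0.4752)
After 3 purchases: (0.5220, 0.4780)
P(in Brand D after 3 purchases) = 0.5220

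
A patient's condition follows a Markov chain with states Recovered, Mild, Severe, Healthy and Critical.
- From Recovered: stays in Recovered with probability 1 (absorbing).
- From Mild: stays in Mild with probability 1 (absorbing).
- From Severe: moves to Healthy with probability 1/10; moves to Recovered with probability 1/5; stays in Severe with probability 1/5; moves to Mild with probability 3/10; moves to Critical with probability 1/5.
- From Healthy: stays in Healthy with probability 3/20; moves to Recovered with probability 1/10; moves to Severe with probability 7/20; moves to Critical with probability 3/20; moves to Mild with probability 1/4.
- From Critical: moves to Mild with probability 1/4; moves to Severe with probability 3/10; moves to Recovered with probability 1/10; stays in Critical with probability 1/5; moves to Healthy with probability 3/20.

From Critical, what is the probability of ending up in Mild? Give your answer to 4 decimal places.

Let h(s) be the probability of absorption at Mild starting from transient state s. Then h(Mild) = 1 and h(Recovered) = 0. By first-step analysis:
h(Severe) = 0.2·0 + 0.3·1 + 0.2·h(Severe) + 0.1·h(Healthy) + 0.2·h(Critical)
h(Healthy) = 0.1·0 + 0.25·1 + 0.35·h(Severe) + 0.15·h(Healthy) + 0.15·h(Critical)
h(Critical) = 0.1·0 + 0.25·1 + 0.3·h(Severe) + 0.15·h(Healthy) + 0.2·h(Critical)
Solving: h(Severe) = 0.6273, h(Healthy) = 0.6713, h(Critical) = 0.6736.
Starting from Critical, the probability is 0.6736.

0.6736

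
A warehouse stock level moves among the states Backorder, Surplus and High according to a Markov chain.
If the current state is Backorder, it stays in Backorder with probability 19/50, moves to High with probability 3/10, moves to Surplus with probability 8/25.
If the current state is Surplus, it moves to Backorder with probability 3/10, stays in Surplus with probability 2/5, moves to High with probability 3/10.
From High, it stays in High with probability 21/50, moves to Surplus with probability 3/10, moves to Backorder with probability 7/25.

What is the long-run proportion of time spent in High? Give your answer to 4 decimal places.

Let the stationary distribution be π with π = πP and π_1 + π_2 + π_3 = 1.
π_1 = 0.38·π_1 + 0.3·π_2 + 0.28·π_3
π_2 = 0.32·π_1 + 0.4·π_2 + 0.3·π_3
Solving with the normalization constraint gives π = (0.3187, 0.3404, 0.3409).
So the stationary probability of High is 0.3409.

0.3409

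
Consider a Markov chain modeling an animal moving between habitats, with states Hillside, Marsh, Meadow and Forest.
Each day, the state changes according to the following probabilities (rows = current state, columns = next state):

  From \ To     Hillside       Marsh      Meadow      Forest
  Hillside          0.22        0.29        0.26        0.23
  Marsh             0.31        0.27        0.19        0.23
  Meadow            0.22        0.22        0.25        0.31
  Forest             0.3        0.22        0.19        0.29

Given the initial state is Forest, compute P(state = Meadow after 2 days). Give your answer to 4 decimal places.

0.2224

Propagate the distribution vector 2 days from Forest.
After 0 days: (0.0000, 0.0000, 0.0000, 1.0000)
After 1 day: (0.3000, 0.2200, 0.1900, 0.2900)
After 2 days: (0.2630, 0.2520, 0.2224, 0.2626)
P(in Meadow after 2 days) = 0.2224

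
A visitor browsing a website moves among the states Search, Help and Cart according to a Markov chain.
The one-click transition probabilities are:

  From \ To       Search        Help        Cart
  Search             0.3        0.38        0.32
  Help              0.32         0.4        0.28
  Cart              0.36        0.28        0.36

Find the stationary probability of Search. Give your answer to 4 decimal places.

Let the stationary distribution be π with π = πP and π_1 + π_2 + π_3 = 1.
π_1 = 0.3·π_1 + 0.32·π_2 + 0.36·π_3
π_2 = 0.38·π_1 + 0.4·π_2 + 0.28·π_3
Solving with the normalization constraint gives π = (0.3262, 0.3553, 0.3185).
So the stationary probability of Search is 0.3262.

0.3262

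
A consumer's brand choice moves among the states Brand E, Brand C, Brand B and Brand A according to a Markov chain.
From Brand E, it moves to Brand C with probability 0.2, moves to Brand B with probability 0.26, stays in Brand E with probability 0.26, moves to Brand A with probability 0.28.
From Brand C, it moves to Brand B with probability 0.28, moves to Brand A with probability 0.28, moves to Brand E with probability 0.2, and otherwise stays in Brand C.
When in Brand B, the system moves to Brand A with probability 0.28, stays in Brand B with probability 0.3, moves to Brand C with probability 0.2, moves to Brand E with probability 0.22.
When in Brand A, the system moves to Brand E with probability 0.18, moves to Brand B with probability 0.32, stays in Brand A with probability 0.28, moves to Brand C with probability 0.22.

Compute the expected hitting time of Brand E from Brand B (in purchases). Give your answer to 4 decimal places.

Let t(s) be the expected number of purchases to first reach Brand E from state s, with t(Brand E) = 0. Conditioning on the first purchase:
t(Brand C) = 1 + 0.24·t(Brand C) + 0.28·t(Brand B) + 0.28·t(Brand A)
t(Brand B) = 1 + 0.2·t(Brand C) + 0.3·t(Brand B) + 0.28·t(Brand A)
t(Brand A) = 1 + 0.22·t(Brand C) + 0.32·t(Brand B) + 0.28·t(Brand A)
Solving: t(Brand C) = 4.9914, t(Brand B) = 4.8896, t(Brand A) = 5.0872.
Expected purchases from Brand B to Brand E: 4.8896.

4.8896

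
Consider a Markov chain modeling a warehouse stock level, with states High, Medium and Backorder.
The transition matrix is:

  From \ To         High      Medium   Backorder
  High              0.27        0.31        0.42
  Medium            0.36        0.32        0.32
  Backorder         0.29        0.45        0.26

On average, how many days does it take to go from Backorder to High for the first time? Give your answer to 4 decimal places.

3.1459

Let t(s) be the expected number of days to first reach High from state s, with t(High) = 0. Conditioning on the first day:
t(Medium) = 1 + 0.32·t(Medium) + 0.32·t(Backorder)
t(Backorder) = 1 + 0.45·t(Medium) + 0.26·t(Backorder)
Solving: t(Medium) = 2.9510, t(Backorder) = 3.1459.
Expected days from Backorder to High: 3.1459.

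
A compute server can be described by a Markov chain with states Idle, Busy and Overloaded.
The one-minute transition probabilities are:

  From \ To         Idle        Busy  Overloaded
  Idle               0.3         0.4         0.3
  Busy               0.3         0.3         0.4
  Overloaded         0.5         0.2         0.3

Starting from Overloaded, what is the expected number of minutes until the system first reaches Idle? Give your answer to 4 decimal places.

Let t(s) be the expected number of minutes to first reach Idle from state s, with t(Idle) = 0. Conditioning on the first minute:
t(Busy) = 1 + 0.3·t(Busy) + 0.4·t(Overloaded)
t(Overloaded) = 1 + 0.2·t(Busy) + 0.3·t(Overloaded)
Solving: t(Busy) = 2.6829, t(Overloaded) = 2.1951.
Expected minutes from Overloaded to Idle: 2.1951.

2.1951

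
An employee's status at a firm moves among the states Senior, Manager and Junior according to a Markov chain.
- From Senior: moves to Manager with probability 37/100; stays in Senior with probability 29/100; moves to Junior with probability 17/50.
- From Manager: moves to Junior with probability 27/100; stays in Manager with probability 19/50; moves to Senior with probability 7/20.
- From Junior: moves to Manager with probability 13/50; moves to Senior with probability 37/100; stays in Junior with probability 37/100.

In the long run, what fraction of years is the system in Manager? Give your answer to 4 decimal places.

Let the stationary distribution be π with π = πP and π_1 + π_2 + π_3 = 1.
π_1 = 0.29·π_1 + 0.35·π_2 + 0.37·π_3
π_2 = 0.37·π_1 + 0.38·π_2 + 0.26·π_3
Solving with the normalization constraint gives π = (0.3363, 0.3375, 0.3262).
So the stationary probability of Manager is 0.3375.

0.3375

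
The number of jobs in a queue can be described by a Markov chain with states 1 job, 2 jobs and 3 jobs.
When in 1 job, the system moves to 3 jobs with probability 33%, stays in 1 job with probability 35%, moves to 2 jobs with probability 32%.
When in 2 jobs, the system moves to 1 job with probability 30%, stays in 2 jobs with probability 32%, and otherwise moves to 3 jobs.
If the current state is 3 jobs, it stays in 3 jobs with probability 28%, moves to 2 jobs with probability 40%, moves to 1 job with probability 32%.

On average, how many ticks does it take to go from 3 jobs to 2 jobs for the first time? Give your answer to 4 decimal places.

Let t(s) be the expected number of ticks to first reach 2 jobs from state s, with t(2 jobs) = 0. Conditioning on the first tick:
t(1 job) = 1 + 0.35·t(1 job) + 0.33·t(3 jobs)
t(3 jobs) = 1 + 0.32·t(1 job) + 0.28·t(3 jobs)
Solving: t(1 job) = 2.8974, t(3 jobs) = 2.6766.
Expected ticks from 3 jobs to 2 jobs: 2.6766.

2.6766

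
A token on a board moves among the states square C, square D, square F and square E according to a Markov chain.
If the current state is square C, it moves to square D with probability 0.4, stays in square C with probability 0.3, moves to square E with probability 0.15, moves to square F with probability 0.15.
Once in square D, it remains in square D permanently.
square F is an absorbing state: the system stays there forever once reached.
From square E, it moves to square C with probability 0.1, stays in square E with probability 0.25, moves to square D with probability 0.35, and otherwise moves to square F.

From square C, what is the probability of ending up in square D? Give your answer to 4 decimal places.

0.6912

Let h(s) be the probability of absorption at square D starting from transient state s. Then h(square D) = 1 and h(square F) = 0. By first-step analysis:
h(square C) = 0.3·h(square C) + 0.4·1 + 0.15·0 + 0.15·h(square E)
h(square E) = 0.1·h(square C) + 0.35·1 + 0.3·0 + 0.25·h(square E)
Solving: h(square C) = 0.6912, h(square E) = 0.5588.
Starting from square C, the probability is 0.6912.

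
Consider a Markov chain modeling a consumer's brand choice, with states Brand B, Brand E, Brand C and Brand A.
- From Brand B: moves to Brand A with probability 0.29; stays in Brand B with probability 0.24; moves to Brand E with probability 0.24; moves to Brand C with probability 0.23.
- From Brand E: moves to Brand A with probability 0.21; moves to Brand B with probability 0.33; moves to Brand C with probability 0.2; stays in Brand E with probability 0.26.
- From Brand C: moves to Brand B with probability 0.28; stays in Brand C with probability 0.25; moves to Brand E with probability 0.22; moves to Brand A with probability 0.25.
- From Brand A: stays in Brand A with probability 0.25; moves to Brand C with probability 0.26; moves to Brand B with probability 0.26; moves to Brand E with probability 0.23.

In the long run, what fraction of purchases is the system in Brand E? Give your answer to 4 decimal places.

0.2375

Let the stationary distribution be π with π = πP and π_1 + π_2 + π_3 + π_4 = 1.
π_1 = 0.24·π_1 + 0.33·π_2 + 0.28·π_3 + 0.26·π_4
π_2 = 0.24·π_1 + 0.26·π_2 + 0.22·π_3 + 0.23·π_4
π_3 = 0.23·π_1 + 0.2·π_2 + 0.25·π_3 + 0.26·π_4
Solving with the normalization constraint gives π = (0.2758, 0.2375, 0.2351, 0.2515).
So the stationary probability of Brand E is 0.2375.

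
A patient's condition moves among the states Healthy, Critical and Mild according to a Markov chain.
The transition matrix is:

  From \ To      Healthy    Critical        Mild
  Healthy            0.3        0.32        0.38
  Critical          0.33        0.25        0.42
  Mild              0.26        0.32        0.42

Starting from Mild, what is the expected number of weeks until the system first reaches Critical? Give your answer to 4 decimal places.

Let t(s) be the expected number of weeks to first reach Critical from state s, with t(Critical) = 0. Conditioning on the first week:
t(Healthy) = 1 + 0.3·t(Healthy) + 0.38·t(Mild)
t(Mild) = 1 + 0.26·t(Healthy) + 0.42·t(Mild)
Solving: t(Healthy) = 3.1250, t(Mild) = 3.1250.
Expected weeks from Mild to Critical: 3.1250.

3.1250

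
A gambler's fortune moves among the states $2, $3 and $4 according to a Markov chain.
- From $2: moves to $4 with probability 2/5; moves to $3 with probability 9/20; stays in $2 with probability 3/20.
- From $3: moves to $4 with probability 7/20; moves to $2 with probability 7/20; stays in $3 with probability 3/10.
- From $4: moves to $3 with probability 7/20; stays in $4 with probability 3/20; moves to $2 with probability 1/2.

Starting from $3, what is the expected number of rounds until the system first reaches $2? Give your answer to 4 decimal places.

Let t(s) be the expected number of rounds to first reach $2 from state s, with t($2) = 0. Conditioning on the first round:
t($3) = 1 + 0.3·t($3) + 0.35·t($4)
t($4) = 1 + 0.35·t($3) + 0.15·t($4)
Solving: t($3) = 2.5397, t($4) = 2.2222.
Expected rounds from $3 to $2: 2.5397.

2.5397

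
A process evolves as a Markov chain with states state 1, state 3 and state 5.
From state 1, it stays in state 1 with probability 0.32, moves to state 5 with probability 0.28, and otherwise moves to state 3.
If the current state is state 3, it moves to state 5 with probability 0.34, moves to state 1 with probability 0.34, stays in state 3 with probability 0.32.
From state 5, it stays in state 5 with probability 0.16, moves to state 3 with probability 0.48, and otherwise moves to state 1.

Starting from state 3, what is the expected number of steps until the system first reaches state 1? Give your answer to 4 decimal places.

Let t(s) be the expected number of steps to first reach state 1 from state s, with t(state 1) = 0. Conditioning on the first step:
t(state 3) = 1 + 0.32·t(state 3) + 0.34·t(state 5)
t(state 5) = 1 + 0.48·t(state 3) + 0.16·t(state 5)
Solving: t(state 3) = 2.8922, t(state 5) = 2.8431.
Expected steps from state 3 to state 1: 2.8922.

2.8922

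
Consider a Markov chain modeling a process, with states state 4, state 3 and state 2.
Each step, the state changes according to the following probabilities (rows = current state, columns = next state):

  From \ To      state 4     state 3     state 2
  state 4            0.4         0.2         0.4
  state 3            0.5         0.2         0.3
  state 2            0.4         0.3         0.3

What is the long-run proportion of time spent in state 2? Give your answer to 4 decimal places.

0.3423

Let the stationary distribution be π with π = πP and π_1 + π_2 + π_3 = 1.
π_1 = 0.4·π_1 + 0.5·π_2 + 0.4·π_3
π_2 = 0.2·π_1 + 0.2·π_2 + 0.3·π_3
Solving with the normalization constraint gives π = (0.4234, 0.2342, 0.3423).
So the stationary probability of state 2 is 0.3423.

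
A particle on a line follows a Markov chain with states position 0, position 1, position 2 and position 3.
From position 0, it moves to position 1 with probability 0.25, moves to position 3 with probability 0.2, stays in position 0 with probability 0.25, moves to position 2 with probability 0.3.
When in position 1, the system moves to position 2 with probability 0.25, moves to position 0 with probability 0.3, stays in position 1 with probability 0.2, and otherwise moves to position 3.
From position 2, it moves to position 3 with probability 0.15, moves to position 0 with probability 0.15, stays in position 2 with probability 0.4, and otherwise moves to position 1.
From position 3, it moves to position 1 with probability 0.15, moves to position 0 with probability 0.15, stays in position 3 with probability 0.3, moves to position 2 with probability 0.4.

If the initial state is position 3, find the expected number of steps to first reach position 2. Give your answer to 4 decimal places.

2.8283

Let t(s) be the expected number of steps to first reach position 2 from state s, with t(position 2) = 0. Conditioning on the first step:
t(position 0) = 1 + 0.25·t(position 0) + 0.25·t(position 1) + 0.2·t(position 3)
t(position 1) = 1 + 0.3·t(position 0) + 0.2·t(position 1) + 0.25·t(position 3)
t(position 3) = 1 + 0.15·t(position 0) + 0.15·t(position 1) + 0.3·t(position 3)
Solving: t(position 0) = 3.1987, t(position 1) = 3.3333, t(position 3) = 2.8283.
Expected steps from position 3 to position 2: 2.8283.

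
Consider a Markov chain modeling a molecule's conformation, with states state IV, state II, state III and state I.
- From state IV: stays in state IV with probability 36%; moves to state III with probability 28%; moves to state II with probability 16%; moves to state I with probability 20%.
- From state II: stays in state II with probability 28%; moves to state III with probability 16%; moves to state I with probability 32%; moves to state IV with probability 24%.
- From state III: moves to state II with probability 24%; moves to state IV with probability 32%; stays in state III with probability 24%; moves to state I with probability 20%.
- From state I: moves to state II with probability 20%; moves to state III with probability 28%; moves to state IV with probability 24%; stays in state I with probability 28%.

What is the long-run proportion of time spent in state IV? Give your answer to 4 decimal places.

0.2949

Let the stationary distribution be π with π = πP and π_1 + π_2 + π_3 + π_4 = 1.
π_1 = 0.36·π_1 + 0.24·π_2 + 0.32·π_3 + 0.24·π_4
π_2 = 0.16·π_1 + 0.28·π_2 + 0.24·π_3 + 0.2·π_4
π_3 = 0.28·π_1 + 0.16·π_2 + 0.24·π_3 + 0.28·π_4
Solving with the normalization constraint gives π = (0.2949, 0.2152, 0.2444, 0.2455).
So the stationary probability of state IV is 0.2949.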